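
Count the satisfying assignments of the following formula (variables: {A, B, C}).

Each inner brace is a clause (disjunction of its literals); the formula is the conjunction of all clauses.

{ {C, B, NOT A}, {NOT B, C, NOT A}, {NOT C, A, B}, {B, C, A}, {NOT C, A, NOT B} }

3

There are 2^3 = 8 truth assignments over (A, B, C).
Check each against the 5 clauses (columns in the order A, B, C):
  F F F  ✗ fails (B OR C OR A)
  F F T  ✗ fails (NOT C OR A OR B)
  F T F  ✓ satisfies all
  F T T  ✗ fails (NOT C OR A OR NOT B)
  T F F  ✗ fails (C OR B OR NOT A)
  T F T  ✓ satisfies all
  T T F  ✗ fails (NOT B OR C OR NOT A)
  T T T  ✓ satisfies all
3 of the 8 rows are models.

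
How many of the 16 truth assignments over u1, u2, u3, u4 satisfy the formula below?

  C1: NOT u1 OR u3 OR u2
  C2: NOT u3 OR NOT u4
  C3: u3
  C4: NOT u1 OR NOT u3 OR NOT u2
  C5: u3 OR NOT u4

There are 2^4 = 16 truth assignments over (u1, u2, u3, u4).
Check each against the 5 clauses (columns in the order u1, u2, u3, u4):
  F F F F  ✗ fails (u3)
  F F F T  ✗ fails (u3)
  F F T F  ✓ satisfies all
  F F T T  ✗ fails (NOT u3 OR NOT u4)
  F T F F  ✗ fails (u3)
  F T F T  ✗ fails (u3)
  F T T F  ✓ satisfies all
  F T T T  ✗ fails (NOT u3 OR NOT u4)
  T F F F  ✗ fails (NOT u1 OR u3 OR u2)
  T F F T  ✗ fails (NOT u1 OR u3 OR u2)
  T F T F  ✓ satisfies all
  T F T T  ✗ fails (NOT u3 OR NOT u4)
  T T F F  ✗ fails (u3)
  T T F T  ✗ fails (u3)
  T T T F  ✗ fails (NOT u1 OR NOT u3 OR NOT u2)
  T T T T  ✗ fails (NOT u3 OR NOT u4)
3 of the 16 rows are models.

3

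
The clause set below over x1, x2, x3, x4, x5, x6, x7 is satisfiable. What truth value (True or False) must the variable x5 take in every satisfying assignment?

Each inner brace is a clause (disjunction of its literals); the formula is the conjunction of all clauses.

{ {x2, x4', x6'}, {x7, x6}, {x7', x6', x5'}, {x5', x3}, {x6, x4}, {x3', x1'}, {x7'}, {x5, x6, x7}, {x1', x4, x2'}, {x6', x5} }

Suppose x5 = 0.
The clause (x7') is unit, so x7 = 0.
The clause (x6) is unit, so x6 = 1.
But (x6') is also a unit clause — contradiction.
So every satisfying assignment has x5 = True.

True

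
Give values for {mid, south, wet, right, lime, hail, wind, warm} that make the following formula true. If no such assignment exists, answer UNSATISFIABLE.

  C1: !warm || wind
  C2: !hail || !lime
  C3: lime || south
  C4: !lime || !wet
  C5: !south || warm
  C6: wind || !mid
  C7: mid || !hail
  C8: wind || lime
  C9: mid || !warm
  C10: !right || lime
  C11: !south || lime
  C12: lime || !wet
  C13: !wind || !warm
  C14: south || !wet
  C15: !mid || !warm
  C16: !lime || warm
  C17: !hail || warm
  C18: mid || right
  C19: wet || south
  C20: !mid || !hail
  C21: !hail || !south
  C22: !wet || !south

UNSATISFIABLE

Suppose warm = false.
The clause (!south) is unit, so south = false.
The clause (lime) is unit, so lime = true.
But (!lime) is also a unit clause — contradiction.
Undo warm and try warm = true.
The clause (wind) is unit, so wind = true.
But (!wind) is also a unit clause — contradiction.
Either choice for warm ends in contradiction.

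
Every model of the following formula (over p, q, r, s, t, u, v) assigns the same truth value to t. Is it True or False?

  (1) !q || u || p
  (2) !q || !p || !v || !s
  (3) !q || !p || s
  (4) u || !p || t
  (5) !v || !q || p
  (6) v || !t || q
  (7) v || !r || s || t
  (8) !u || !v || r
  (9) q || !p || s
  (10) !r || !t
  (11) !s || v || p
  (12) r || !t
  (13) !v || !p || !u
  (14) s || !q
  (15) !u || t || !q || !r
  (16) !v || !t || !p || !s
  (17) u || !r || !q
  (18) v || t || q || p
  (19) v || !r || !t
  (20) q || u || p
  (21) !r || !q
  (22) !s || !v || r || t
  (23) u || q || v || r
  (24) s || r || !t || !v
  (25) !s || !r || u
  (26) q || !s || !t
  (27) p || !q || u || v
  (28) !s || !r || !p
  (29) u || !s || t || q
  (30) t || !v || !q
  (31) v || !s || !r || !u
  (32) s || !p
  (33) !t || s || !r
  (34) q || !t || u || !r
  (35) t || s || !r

Suppose t = true.
(!r) alone gives r = false.
But (r) is also a unit clause — contradiction.
So every satisfying assignment has t = False.

False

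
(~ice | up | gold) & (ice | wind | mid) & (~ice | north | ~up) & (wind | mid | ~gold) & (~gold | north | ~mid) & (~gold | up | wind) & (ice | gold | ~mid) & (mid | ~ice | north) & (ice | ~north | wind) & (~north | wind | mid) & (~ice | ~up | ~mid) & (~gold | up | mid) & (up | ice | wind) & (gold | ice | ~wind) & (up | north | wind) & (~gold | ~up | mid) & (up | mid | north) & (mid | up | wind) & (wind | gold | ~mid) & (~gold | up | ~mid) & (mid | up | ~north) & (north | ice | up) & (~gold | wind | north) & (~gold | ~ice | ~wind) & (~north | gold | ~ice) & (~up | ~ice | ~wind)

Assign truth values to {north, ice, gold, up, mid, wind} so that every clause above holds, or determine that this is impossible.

north ↦ 1, ice ↦ 0, gold ↦ 1, up ↦ 1, mid ↦ 1, wind ↦ 1

Case ice = 0:
Case wind = 1:
(gold) alone gives gold = 1.
Case north = 1:
Case up = 1:
(mid) alone gives mid = 1.
All clauses are satisfied.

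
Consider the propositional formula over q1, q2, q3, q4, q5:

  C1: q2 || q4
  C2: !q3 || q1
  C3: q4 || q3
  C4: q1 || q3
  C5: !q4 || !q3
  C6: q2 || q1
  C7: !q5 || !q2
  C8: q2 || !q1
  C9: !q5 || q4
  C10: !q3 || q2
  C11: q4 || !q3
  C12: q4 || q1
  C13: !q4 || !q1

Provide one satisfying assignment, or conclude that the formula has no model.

UNSATISFIABLE

Try q2 = true.
From the singleton clause (!q5), q5 = false.
Try q3 = false.
From the singleton clause (q4), q4 = true.
From the singleton clause (q1), q1 = true.
But (!q1) is also a unit clause — contradiction.
So q3 must be the other value — set q3 = true.
From the singleton clause (q1), q1 = true.
From the singleton clause (!q4), q4 = false.
But (q4) is also a unit clause — contradiction.
Both values of q3 lead to a conflict.
So q2 must be the other value — set q2 = false.
From the singleton clause (q4), q4 = true.
From the singleton clause (!q3), q3 = false.
From the singleton clause (q1), q1 = true.
But (!q1) is also a unit clause — contradiction.
Both values of q2 lead to a conflict.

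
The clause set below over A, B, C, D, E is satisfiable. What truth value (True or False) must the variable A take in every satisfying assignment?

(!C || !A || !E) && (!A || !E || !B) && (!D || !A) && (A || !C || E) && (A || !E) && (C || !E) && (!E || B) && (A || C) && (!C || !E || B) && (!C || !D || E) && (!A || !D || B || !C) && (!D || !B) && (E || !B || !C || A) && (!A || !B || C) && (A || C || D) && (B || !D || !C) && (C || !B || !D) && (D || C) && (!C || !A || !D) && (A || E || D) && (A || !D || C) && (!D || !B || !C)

True

Suppose A = false.
From the singleton clause (!E), E = false.
From the singleton clause (!C), C = false.
That conflicts with the unit clause (C).
So every satisfying assignment has A = True.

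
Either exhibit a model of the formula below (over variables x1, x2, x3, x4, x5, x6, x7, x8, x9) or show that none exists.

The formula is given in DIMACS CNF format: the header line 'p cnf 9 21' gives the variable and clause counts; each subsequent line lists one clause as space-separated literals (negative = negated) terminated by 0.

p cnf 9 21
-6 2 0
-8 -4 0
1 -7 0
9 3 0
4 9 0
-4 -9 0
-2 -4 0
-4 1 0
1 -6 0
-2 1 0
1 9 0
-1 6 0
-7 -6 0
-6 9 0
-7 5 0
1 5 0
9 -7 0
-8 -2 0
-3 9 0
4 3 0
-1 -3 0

x1 ↦ False, x2 ↦ False, x3 ↦ True, x4 ↦ False, x5 ↦ True, x6 ↦ False, x7 ↦ False, x8 ↦ False, x9 ↦ True

Suppose x6 = False.
Unit clause (¬x1) forces x1 = False.
Unit clause (¬x7) forces x7 = False.
Unit clause (¬x4) forces x4 = False.
Unit clause (x9) forces x9 = True.
Unit clause (¬x2) forces x2 = False.
Unit clause (x5) forces x5 = True.
Unit clause (x3) forces x3 = True.
Every clause is now satisfied; x8 is unconstrained.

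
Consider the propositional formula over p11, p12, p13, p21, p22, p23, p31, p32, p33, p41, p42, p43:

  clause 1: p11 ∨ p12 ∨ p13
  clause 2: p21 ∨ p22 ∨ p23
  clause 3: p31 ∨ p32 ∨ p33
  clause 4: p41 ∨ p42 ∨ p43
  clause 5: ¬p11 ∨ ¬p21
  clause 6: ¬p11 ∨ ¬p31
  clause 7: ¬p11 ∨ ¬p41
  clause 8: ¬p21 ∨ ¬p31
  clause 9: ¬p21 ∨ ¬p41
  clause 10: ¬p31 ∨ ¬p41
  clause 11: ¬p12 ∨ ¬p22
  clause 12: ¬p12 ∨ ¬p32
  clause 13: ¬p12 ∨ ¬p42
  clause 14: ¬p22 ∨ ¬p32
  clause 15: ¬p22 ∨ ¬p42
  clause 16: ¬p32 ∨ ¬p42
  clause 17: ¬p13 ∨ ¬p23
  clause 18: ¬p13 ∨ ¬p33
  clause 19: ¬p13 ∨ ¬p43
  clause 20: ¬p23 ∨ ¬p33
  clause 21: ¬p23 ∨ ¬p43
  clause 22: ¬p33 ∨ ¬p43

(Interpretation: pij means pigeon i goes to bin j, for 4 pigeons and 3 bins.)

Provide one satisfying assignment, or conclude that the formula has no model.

UNSATISFIABLE

Try p11 = False.
Try p12 = True.
(¬p22) alone gives p22 = False.
(¬p32) alone gives p32 = False.
(¬p42) alone gives p42 = False.
Try p21 = True.
(¬p31) alone gives p31 = False.
(p33) alone gives p33 = True.
(¬p41) alone gives p41 = False.
(p43) alone gives p43 = True.
That conflicts with the unit clause (¬p43).
Undo p21 and try p21 = False.
(p23) alone gives p23 = True.
(¬p13) alone gives p13 = False.
(¬p33) alone gives p33 = False.
(p31) alone gives p31 = True.
(¬p41) alone gives p41 = False.
(p43) alone gives p43 = True.
That conflicts with the unit clause (¬p43).
Both values of p21 lead to a conflict.
Undo p12 and try p12 = False.
(p13) alone gives p13 = True.
(¬p23) alone gives p23 = False.
(¬p33) alone gives p33 = False.
(¬p43) alone gives p43 = False.
Try p21 = True.
(¬p31) alone gives p31 = False.
(p32) alone gives p32 = True.
(¬p41) alone gives p41 = False.
(p42) alone gives p42 = True.
That conflicts with the unit clause (¬p42).
Undo p21 and try p21 = False.
(p22) alone gives p22 = True.
(¬p32) alone gives p32 = False.
(p31) alone gives p31 = True.
(¬p41) alone gives p41 = False.
(p42) alone gives p42 = True.
That conflicts with the unit clause (¬p42).
Both values of p21 lead to a conflict.
Both values of p12 lead to a conflict.
Undo p11 and try p11 = True.
(¬p21) alone gives p21 = False.
(¬p31) alone gives p31 = False.
(¬p41) alone gives p41 = False.
Try p22 = True.
(¬p12) alone gives p12 = False.
(¬p32) alone gives p32 = False.
(p33) alone gives p33 = True.
(¬p42) alone gives p42 = False.
(p43) alone gives p43 = True.
That conflicts with the unit clause (¬p43).
Undo p22 and try p22 = False.
(p23) alone gives p23 = True.
(¬p13) alone gives p13 = False.
(¬p33) alone gives p33 = False.
(p32) alone gives p32 = True.
(¬p12) alone gives p12 = False.
(¬p42) alone gives p42 = False.
(p43) alone gives p43 = True.
That conflicts with the unit clause (¬p43).
Both values of p22 lead to a conflict.
Both values of p11 lead to a conflict.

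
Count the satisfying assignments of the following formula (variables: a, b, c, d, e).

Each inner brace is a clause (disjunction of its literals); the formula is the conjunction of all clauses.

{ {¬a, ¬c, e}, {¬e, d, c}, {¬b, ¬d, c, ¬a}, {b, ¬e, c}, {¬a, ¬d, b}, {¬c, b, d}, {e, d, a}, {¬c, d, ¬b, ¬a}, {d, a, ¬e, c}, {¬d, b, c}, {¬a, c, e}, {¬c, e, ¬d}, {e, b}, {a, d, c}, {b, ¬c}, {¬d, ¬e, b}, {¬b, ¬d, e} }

4

There are 2^5 = 32 truth assignments over (a, b, c, d, e).
Split on b. With b = True, the clauses containing b are satisfied and ¬b drops from the rest; 4 of the 2^4 = 16 assignments to the other variables satisfy what remains.
With b = False, by the same count on the reduced clause set, 0 assignments work.
Total: 4 + 0 = 4.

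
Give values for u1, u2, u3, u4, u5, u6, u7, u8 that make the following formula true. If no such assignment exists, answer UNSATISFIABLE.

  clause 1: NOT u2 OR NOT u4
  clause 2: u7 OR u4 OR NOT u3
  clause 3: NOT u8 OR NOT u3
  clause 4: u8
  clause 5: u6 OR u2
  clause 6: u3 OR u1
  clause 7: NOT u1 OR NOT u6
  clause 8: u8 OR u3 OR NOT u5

u1=true, u2=true, u3=false, u4=false, u5=true, u6=false, u7=false, u8=true

From the singleton clause (u8), u8 = true.
From the singleton clause (NOT u3), u3 = false.
From the singleton clause (u1), u1 = true.
From the singleton clause (NOT u6), u6 = false.
From the singleton clause (u2), u2 = true.
From the singleton clause (NOT u4), u4 = false.
All clauses hold; u5, u7 can take either value.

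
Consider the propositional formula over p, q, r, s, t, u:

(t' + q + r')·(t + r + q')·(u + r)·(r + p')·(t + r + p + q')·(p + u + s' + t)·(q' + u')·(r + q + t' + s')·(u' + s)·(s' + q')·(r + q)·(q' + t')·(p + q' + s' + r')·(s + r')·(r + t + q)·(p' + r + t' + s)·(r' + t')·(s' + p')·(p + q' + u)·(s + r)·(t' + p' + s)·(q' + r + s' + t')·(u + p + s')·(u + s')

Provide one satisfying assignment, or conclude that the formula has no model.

Branch on u: set u = 1.
(q') alone gives q = 0.
(s) alone gives s = 1.
(r) alone gives r = 1.
(t') alone gives t = 0.
(p') alone gives p = 0.
All clauses are satisfied.

p: 0,  q: 0,  r: 1,  s: 1,  t: 0,  u: 1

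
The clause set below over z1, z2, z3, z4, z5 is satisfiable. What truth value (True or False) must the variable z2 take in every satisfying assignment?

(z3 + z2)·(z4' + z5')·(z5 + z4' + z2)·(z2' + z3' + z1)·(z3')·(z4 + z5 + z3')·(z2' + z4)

Suppose z2 = 0.
Unit clause (z3) forces z3 = 1.
But (z3') is also a unit clause — contradiction.
So every satisfying assignment has z2 = True.

True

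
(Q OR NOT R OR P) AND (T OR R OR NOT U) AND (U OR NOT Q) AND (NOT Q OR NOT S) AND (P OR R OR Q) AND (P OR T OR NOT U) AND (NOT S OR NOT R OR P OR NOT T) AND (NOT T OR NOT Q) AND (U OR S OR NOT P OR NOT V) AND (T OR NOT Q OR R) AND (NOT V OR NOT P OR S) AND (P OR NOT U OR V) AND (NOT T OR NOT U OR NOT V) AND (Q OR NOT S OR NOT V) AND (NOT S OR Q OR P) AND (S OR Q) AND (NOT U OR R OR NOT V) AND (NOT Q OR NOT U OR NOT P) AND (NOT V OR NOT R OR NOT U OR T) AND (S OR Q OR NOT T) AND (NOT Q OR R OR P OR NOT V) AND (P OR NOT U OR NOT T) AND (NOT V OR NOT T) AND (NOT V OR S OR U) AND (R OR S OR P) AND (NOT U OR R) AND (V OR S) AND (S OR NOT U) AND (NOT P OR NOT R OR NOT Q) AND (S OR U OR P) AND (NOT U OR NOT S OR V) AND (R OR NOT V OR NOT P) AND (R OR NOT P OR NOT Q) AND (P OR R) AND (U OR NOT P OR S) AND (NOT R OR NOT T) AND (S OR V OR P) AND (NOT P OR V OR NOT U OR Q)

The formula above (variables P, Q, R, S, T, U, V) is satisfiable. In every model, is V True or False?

False

Suppose V = true.
From the singleton clause (NOT T), T = false.
Try R = true.
From the singleton clause (NOT U), U = false.
From the singleton clause (NOT Q), Q = false.
From the singleton clause (P), P = true.
From the singleton clause (S), S = true.
But (NOT S) is also a unit clause — contradiction.
That branch fails; take R = false instead.
From the singleton clause (NOT U), U = false.
From the singleton clause (NOT Q), Q = false.
From the singleton clause (P), P = true.
But (NOT P) is also a unit clause — contradiction.
Neither R = true nor R = false works.
So every satisfying assignment has V = False.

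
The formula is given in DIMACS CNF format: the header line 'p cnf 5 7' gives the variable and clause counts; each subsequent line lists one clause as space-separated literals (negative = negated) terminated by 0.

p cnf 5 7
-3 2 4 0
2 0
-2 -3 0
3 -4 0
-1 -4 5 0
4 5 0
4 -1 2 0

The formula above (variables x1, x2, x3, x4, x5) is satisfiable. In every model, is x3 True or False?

False

Suppose x3 = True.
(x2) alone gives x2 = True.
But (¬x2) is also a unit clause — contradiction.
So every satisfying assignment has x3 = False.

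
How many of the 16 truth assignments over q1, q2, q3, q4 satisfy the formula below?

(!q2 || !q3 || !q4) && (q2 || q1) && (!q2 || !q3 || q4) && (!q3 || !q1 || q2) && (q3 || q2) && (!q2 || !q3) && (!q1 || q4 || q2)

There are 2^4 = 16 truth assignments over (q1, q2, q3, q4).
Split on q2. With q2 = true, the clauses containing q2 are satisfied and !q2 drops from the rest; 4 of the 2^3 = 8 assignments to the other variables satisfy what remains.
With q2 = false, by the same count on the reduced clause set, 0 assignments work.
Total: 4 + 0 = 4.

4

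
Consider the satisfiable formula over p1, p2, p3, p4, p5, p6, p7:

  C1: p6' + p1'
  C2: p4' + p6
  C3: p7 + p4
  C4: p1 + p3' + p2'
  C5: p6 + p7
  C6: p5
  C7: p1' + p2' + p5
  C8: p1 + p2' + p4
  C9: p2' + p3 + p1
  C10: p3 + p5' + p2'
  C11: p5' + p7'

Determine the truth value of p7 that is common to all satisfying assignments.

False

Suppose p7 = 1.
From the singleton clause (p5), p5 = 1.
Now (p5') is unsatisfied and unit — conflict.
So every satisfying assignment has p7 = False.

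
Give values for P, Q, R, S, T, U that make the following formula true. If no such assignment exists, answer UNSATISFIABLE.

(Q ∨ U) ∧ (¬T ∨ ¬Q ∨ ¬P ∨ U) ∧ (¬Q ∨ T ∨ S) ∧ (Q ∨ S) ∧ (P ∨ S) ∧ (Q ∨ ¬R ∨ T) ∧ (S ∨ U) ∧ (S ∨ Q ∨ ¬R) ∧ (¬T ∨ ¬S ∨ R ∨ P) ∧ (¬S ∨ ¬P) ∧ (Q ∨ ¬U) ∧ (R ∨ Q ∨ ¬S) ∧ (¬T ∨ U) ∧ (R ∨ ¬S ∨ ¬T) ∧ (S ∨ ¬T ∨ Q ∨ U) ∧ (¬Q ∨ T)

Suppose Q = True.
The clause (T) is unit, so T = True.
The clause (U) is unit, so U = True.
Suppose P = False.
The clause (S) is unit, so S = True.
The clause (R) is unit, so R = True.
Every clause now holds.

P ↦ False, Q ↦ True, R ↦ True, S ↦ True, T ↦ True, U ↦ True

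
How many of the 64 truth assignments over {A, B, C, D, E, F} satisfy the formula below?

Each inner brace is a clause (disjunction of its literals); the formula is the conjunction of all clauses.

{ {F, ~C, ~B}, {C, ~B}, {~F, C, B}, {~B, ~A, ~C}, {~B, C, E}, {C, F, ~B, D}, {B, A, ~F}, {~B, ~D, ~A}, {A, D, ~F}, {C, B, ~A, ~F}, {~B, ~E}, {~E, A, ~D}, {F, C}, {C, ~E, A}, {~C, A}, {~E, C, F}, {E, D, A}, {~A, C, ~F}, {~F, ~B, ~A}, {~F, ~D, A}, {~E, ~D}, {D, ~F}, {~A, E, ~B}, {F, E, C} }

There are 2^6 = 64 truth assignments over (A, B, C, D, E, F).
Split on B. With B = 1, the clauses containing B are satisfied and ~B drops from the rest; 0 of the 2^5 = 32 assignments to the other variables satisfy what remains.
With B = 0, by the same count on the reduced clause set, 4 assignments work.
(One model: A=T, B=F, C=T, D=F, E=F, F=F.)
Total: 0 + 4 = 4.

4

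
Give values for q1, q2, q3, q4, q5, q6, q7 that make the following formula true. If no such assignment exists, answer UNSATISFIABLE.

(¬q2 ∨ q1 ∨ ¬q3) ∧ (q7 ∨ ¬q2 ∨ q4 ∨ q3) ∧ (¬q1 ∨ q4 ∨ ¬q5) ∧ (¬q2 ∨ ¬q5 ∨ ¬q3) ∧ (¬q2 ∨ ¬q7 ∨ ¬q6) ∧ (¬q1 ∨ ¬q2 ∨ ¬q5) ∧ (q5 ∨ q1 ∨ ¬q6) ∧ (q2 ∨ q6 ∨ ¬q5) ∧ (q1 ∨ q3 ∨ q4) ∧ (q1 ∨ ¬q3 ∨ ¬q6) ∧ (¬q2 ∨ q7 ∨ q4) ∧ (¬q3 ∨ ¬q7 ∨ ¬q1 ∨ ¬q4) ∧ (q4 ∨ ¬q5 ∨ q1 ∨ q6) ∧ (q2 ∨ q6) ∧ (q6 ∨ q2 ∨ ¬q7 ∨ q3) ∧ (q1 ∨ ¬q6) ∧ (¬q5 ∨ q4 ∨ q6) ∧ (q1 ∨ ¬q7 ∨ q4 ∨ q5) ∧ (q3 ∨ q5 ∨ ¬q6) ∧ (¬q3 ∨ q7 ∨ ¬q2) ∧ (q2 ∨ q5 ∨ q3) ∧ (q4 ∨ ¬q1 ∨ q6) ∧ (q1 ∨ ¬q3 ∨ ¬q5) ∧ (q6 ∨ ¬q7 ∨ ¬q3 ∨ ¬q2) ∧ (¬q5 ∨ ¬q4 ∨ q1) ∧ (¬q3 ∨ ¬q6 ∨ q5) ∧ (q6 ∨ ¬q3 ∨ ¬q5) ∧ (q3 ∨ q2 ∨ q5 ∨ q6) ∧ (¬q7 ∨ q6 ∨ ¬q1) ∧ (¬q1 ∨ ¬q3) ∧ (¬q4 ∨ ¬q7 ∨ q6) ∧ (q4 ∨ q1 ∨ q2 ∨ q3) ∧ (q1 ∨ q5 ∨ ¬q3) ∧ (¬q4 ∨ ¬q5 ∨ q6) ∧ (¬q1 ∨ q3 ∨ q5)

Branch on q2: set q2 = False.
The clause (q6) is unit, so q6 = True.
The clause (q1) is unit, so q1 = True.
The clause (¬q3) is unit, so q3 = False.
The clause (q5) is unit, so q5 = True.
The clause (q4) is unit, so q4 = True.
All clauses hold; q7 can take either value.

q1: True; q2: False; q3: False; q4: True; q5: True; q6: True; q7: False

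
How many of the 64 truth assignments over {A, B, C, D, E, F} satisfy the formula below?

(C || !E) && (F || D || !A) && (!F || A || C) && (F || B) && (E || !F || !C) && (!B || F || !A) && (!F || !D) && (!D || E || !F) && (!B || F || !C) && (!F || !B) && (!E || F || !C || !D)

There are 2^6 = 64 truth assignments over (A, B, C, D, E, F).
Split on D. With D = true, the clauses containing D are satisfied and !D drops from the rest; 1 of the 2^5 = 32 assignments to the other variables satisfy what remains.
With D = false, by the same count on the reduced clause set, 4 assignments work.
Total: 1 + 4 = 5.

5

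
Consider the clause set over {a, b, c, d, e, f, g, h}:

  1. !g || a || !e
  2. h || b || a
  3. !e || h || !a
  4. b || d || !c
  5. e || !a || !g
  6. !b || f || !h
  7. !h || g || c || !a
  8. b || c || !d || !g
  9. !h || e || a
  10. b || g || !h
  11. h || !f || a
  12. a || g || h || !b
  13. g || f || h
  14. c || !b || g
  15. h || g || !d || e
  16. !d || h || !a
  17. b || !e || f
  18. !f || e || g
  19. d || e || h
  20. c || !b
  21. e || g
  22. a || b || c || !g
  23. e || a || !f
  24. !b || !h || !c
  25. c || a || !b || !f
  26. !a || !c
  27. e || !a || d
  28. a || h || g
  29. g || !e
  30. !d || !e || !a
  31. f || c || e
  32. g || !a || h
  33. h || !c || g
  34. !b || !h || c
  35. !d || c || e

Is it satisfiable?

Yes, satisfiable

Case c = true:
From the singleton clause (!a), a = false.
Case g = true:
From the singleton clause (!e), e = false.
From the singleton clause (!h), h = false.
From the singleton clause (b), b = true.
From the singleton clause (!f), f = false.
From the singleton clause (d), d = true.
All clauses are satisfied.
A satisfying assignment: a: false, b: true, c: true, d: true, e: false, f: false, g: true, h: false.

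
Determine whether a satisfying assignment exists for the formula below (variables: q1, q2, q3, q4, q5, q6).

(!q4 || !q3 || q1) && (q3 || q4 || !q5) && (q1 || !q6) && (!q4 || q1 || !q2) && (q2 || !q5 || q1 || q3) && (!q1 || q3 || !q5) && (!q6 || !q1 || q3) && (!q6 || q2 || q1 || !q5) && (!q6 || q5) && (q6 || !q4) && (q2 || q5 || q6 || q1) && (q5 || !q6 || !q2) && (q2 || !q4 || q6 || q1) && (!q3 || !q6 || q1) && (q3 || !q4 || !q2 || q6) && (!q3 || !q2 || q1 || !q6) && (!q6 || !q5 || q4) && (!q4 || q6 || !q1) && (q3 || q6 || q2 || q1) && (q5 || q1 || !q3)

Branch on q1: set q1 = true.
Branch on q3: set q3 = true.
Branch on q6: set q6 = true.
(q5) alone gives q5 = true.
(q4) alone gives q4 = true.
All clauses hold; q2 can take either value.
A satisfying assignment: q1: true; q2: true; q3: true; q4: true; q5: true; q6: true.

Satisfiable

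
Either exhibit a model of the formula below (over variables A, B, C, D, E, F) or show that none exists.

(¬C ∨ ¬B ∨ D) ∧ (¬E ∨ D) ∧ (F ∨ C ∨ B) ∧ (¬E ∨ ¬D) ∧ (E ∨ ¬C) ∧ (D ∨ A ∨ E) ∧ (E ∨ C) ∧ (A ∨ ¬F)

UNSATISFIABLE

Try E = False.
The clause (¬C) is unit, so C = False.
But (C) is also a unit clause — contradiction.
So E must be the other value — set E = True.
The clause (D) is unit, so D = True.
But (¬D) is also a unit clause — contradiction.
Either choice for E ends in contradiction.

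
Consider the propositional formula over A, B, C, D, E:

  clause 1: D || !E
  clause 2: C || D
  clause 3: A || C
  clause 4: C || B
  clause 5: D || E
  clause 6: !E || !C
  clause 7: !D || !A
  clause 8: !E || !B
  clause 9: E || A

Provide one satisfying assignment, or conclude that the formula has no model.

UNSATISFIABLE

Case D = true:
(!A) alone gives A = false.
(C) alone gives C = true.
(!E) alone gives E = false.
That conflicts with the unit clause (E).
That branch fails; take D = false instead.
(!E) alone gives E = false.
That conflicts with the unit clause (E).
Either choice for D ends in contradiction.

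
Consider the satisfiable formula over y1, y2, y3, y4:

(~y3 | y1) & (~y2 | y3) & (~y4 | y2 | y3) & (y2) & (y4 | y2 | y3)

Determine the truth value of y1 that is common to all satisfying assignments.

True

Suppose y1 = 0.
From the singleton clause (~y3), y3 = 0.
From the singleton clause (~y2), y2 = 0.
That conflicts with the unit clause (y2).
So every satisfying assignment has y1 = True.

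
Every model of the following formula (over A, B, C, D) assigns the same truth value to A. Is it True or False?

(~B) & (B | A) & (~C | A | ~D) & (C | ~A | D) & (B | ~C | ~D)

Suppose A = 0.
Unit clause (~B) forces B = 0.
That conflicts with the unit clause (B).
So every satisfying assignment has A = True.

True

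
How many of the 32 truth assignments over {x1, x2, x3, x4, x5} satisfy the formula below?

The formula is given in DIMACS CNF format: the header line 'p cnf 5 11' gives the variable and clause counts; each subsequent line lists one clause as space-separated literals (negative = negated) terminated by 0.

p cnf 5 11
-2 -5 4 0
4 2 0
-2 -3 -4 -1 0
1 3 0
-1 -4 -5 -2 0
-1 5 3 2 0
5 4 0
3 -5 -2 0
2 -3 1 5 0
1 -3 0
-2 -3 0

There are 2^5 = 32 truth assignments over (x1, x2, x3, x4, x5).
Split on x5. With x5 = True, the clauses containing x5 are satisfied and ¬x5 drops from the rest; 2 of the 2^4 = 16 assignments to the other variables satisfy what remains.
With x5 = False, by the same count on the reduced clause set, 2 assignments work.
(One model: x1=T, x2=F, x3=F, x4=T, x5=T.)
Total: 2 + 2 = 4.

4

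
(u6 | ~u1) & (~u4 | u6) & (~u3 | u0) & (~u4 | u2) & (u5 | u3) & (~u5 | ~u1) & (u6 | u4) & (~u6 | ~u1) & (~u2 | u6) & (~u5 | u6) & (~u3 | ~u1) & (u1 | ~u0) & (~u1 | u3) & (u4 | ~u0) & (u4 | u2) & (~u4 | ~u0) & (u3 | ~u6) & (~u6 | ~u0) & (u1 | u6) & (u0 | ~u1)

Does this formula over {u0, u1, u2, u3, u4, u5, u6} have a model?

Branch on u6: set u6 = 1.
(~u1) alone gives u1 = 0.
(~u0) alone gives u0 = 0.
(~u3) alone gives u3 = 0.
That conflicts with the unit clause (u3).
Backtrack on u6: now try u6 = 0.
(~u1) alone gives u1 = 0.
That conflicts with the unit clause (u1).
Either choice for u6 ends in contradiction.
No assignment satisfies every clause.

No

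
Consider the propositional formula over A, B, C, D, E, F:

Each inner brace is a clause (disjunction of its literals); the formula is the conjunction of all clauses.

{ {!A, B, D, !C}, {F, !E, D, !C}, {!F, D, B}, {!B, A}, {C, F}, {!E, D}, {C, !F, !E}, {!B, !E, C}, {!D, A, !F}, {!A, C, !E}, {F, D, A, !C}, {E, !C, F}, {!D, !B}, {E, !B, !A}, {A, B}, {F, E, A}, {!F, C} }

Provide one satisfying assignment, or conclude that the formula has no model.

A=true, B=false, C=true, D=true, E=true, F=true

Case B = false:
From the singleton clause (A), A = true.
Case D = true:
Case C = true:
Case E = true:
Every clause is now satisfied; F is unconstrained.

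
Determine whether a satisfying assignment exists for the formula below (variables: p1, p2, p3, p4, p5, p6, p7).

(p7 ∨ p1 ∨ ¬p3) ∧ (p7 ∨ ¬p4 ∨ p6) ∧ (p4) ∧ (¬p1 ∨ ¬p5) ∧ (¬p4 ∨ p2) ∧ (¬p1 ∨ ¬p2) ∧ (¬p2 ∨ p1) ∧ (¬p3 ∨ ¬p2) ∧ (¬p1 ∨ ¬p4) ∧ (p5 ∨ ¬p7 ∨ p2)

Unsatisfiable

Unit clause (p4) forces p4 = True.
Unit clause (p2) forces p2 = True.
Unit clause (¬p1) forces p1 = False.
Now (p1) is unsatisfied and unit — conflict.
No assignment satisfies every clause.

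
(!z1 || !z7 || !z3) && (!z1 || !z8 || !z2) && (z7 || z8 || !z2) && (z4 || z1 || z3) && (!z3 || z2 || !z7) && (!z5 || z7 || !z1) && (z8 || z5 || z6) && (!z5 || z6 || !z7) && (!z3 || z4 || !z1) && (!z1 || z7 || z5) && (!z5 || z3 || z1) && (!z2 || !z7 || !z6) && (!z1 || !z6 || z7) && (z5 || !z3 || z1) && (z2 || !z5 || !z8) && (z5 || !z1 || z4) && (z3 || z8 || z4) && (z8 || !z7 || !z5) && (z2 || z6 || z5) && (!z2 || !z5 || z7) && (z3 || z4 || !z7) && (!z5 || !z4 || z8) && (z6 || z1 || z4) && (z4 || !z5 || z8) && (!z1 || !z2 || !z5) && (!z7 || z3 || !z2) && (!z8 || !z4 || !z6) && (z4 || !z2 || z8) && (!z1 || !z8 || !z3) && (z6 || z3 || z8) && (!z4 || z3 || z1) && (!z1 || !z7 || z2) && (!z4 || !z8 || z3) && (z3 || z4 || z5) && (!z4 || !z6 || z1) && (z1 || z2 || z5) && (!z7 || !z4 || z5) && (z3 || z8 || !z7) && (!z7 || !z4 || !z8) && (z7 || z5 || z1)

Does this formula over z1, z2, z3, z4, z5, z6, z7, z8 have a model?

Suppose z1 = false.
Suppose z4 = true.
Unit clause (z3) forces z3 = true.
Unit clause (z5) forces z5 = true.
Unit clause (z8) forces z8 = true.
Unit clause (z2) forces z2 = true.
Unit clause (z7) forces z7 = true.
Now (!z7) is unsatisfied and unit — conflict.
Backtrack on z4: now try z4 = false.
Unit clause (z3) forces z3 = true.
Unit clause (z5) forces z5 = true.
Unit clause (z6) forces z6 = true.
Unit clause (z8) forces z8 = true.
Unit clause (z2) forces z2 = true.
Unit clause (!z7) forces z7 = false.
Now (z7) is unsatisfied and unit — conflict.
Either choice for z4 ends in contradiction.
Backtrack on z1: now try z1 = true.
Suppose z7 = false.
Unit clause (!z5) forces z5 = false.
Now (z5) is unsatisfied and unit — conflict.
Backtrack on z7: now try z7 = true.
Unit clause (!z3) forces z3 = false.
Unit clause (z4) forces z4 = true.
Unit clause (!z2) forces z2 = false.
Now (z2) is unsatisfied and unit — conflict.
Either choice for z7 ends in contradiction.
Either choice for z1 ends in contradiction.
No assignment satisfies every clause.

No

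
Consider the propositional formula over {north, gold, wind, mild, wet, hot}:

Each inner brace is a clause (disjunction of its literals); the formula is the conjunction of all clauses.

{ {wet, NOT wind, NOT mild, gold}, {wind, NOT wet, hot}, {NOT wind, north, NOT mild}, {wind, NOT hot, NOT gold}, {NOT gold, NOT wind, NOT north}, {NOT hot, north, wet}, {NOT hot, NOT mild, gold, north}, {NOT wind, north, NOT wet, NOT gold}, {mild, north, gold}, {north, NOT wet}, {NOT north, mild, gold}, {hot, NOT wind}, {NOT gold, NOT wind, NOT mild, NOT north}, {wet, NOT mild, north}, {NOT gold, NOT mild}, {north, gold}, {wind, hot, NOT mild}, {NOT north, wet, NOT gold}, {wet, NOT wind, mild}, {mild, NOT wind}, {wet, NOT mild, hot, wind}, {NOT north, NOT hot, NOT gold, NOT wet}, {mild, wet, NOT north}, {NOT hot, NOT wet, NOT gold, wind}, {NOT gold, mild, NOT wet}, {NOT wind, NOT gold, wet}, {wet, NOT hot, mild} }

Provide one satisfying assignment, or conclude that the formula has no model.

Case north = true:
Case gold = false:
(mild) alone gives mild = true.
Case wet = true:
Case wind = true:
(hot) alone gives hot = true.
Every clause now holds.

north=true,  gold=false,  wind=true,  mild=true,  wet=true,  hot=true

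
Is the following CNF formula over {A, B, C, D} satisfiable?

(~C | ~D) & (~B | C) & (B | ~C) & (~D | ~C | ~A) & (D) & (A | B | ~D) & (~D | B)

No

(D) alone gives D = 1.
(~C) alone gives C = 0.
(~B) alone gives B = 0.
That conflicts with the unit clause (B).
No assignment satisfies every clause.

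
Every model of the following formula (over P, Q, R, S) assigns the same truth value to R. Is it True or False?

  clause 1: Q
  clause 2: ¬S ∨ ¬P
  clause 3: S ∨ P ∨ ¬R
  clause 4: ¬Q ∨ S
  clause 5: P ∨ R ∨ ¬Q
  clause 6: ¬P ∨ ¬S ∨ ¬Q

Suppose R = False.
(Q) alone gives Q = True.
(S) alone gives S = True.
(¬P) alone gives P = False.
That conflicts with the unit clause (P).
So every satisfying assignment has R = True.

True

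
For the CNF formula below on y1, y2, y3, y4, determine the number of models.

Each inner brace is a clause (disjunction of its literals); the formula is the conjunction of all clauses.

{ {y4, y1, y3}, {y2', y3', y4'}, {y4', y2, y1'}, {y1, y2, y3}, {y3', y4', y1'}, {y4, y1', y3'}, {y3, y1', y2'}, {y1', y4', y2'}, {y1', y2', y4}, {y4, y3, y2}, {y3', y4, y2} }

There are 2^4 = 16 truth assignments over (y1, y2, y3, y4).
Check each against the 11 clauses (columns in the order y1, y2, y3, y4):
  F F F F  ✗ fails (y4 + y1 + y3)
  F F F T  ✗ fails (y1 + y2 + y3)
  F F T F  ✗ fails (y3' + y4 + y2)
  F F T T  ✓ satisfies all
  F T F F  ✗ fails (y4 + y1 + y3)
  F T F T  ✓ satisfies all
  F T T F  ✓ satisfies all
  F T T T  ✗ fails (y2' + y3' + y4')
  T F F F  ✗ fails (y4 + y3 + y2)
  T F F T  ✗ fails (y4' + y2 + y1')
  T F T F  ✗ fails (y4 + y1' + y3')
  T F T T  ✗ fails (y4' + y2 + y1')
  T T F F  ✗ fails (y3 + y1' + y2')
  T T F T  ✗ fails (y3 + y1' + y2')
  T T T F  ✗ fails (y4 + y1' + y3')
  T T T T  ✗ fails (y2' + y3' + y4')
3 of the 16 rows are models.

3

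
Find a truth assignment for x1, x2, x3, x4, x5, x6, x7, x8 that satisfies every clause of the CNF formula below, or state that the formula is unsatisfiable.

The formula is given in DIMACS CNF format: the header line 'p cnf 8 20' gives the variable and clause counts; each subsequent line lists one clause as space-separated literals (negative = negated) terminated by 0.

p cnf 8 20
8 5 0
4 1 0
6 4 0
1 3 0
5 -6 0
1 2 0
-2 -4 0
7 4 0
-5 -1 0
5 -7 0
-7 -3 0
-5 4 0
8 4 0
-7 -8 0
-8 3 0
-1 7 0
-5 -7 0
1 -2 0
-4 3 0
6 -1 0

Try x8 = True.
(¬x7) alone gives x7 = False.
(x4) alone gives x4 = True.
(¬x2) alone gives x2 = False.
(x1) alone gives x1 = True.
That conflicts with the unit clause (¬x1).
So x8 must be the other value — set x8 = False.
(x5) alone gives x5 = True.
(¬x1) alone gives x1 = False.
(x4) alone gives x4 = True.
(x3) alone gives x3 = True.
(x2) alone gives x2 = True.
That conflicts with the unit clause (¬x2).
Either choice for x8 ends in contradiction.

UNSATISFIABLE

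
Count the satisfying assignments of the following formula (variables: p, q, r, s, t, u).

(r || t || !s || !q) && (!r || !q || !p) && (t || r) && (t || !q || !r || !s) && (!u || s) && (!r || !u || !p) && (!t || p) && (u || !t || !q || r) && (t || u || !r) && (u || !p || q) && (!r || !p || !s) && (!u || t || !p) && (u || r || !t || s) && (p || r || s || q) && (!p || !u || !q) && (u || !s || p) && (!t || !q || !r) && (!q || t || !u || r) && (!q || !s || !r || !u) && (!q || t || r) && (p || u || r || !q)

2

There are 2^6 = 64 truth assignments over (p, q, r, s, t, u).
Split on q. With q = true, the clauses containing q are satisfied and !q drops from the rest; 0 of the 2^5 = 32 assignments to the other variables satisfy what remains.
With q = false, by the same count on the reduced clause set, 2 assignments work.
(One model: p=F, q=F, r=T, s=T, t=F, u=T.)
Total: 0 + 2 = 2.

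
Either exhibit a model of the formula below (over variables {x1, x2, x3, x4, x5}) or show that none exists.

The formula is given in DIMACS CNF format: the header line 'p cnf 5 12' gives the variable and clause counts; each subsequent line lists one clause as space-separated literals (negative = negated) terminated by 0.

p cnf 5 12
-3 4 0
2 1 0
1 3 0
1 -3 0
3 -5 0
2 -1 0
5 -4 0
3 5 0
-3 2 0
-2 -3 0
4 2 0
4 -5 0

Branch on x3: set x3 = False.
Unit clause (x1) forces x1 = True.
Unit clause (¬x5) forces x5 = False.
Now (x5) is unsatisfied and unit — conflict.
So x3 must be the other value — set x3 = True.
Unit clause (x4) forces x4 = True.
Unit clause (x1) forces x1 = True.
Unit clause (x2) forces x2 = True.
Now (¬x2) is unsatisfied and unit — conflict.
Neither x3 = True nor x3 = False works.

UNSATISFIABLE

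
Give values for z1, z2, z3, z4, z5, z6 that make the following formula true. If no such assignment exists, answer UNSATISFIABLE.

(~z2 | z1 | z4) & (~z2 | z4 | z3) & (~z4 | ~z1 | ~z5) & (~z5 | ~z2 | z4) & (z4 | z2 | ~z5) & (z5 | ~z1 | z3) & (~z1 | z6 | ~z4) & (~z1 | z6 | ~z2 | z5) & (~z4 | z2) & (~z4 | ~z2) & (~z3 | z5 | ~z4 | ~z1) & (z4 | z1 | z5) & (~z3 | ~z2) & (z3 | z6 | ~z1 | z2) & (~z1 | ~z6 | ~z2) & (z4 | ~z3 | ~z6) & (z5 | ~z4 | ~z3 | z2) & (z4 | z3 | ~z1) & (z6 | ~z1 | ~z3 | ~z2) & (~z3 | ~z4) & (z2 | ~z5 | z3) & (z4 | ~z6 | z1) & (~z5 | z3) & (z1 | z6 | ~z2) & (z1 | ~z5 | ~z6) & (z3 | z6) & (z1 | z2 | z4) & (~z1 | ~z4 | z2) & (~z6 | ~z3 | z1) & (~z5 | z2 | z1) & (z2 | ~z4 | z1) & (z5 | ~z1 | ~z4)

z1 ↦ 1, z2 ↦ 0, z3 ↦ 1, z4 ↦ 0, z5 ↦ 0, z6 ↦ 0

Suppose z4 = 0.
Suppose z2 = 0.
Unit clause (~z5) forces z5 = 0.
Unit clause (z1) forces z1 = 1.
Unit clause (z3) forces z3 = 1.
Unit clause (~z6) forces z6 = 0.
This assignment satisfies each clause.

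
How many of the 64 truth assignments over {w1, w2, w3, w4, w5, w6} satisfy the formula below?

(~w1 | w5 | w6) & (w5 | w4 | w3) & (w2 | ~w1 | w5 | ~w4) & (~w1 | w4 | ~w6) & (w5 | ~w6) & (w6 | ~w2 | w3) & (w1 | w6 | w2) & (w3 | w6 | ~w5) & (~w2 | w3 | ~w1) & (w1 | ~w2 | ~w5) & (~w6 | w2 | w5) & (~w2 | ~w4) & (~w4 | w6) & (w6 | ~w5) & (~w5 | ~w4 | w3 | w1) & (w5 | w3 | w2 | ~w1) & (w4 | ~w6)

There are 2^6 = 64 truth assignments over (w1, w2, w3, w4, w5, w6).
Split on w2. With w2 = 1, the clauses containing w2 are satisfied and ~w2 drops from the rest; 1 of the 2^5 = 32 assignments to the other variables satisfy what remains.
With w2 = 0, by the same count on the reduced clause set, 3 assignments work.
Total: 1 + 3 = 4.

4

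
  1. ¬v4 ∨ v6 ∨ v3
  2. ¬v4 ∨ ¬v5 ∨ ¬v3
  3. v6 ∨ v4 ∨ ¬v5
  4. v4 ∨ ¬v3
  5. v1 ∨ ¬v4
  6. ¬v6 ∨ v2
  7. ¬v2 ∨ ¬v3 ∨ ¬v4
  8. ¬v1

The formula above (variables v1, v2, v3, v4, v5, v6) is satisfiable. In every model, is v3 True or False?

False

Suppose v3 = True.
From the singleton clause (v4), v4 = True.
From the singleton clause (¬v5), v5 = False.
From the singleton clause (v1), v1 = True.
But (¬v1) is also a unit clause — contradiction.
So every satisfying assignment has v3 = False.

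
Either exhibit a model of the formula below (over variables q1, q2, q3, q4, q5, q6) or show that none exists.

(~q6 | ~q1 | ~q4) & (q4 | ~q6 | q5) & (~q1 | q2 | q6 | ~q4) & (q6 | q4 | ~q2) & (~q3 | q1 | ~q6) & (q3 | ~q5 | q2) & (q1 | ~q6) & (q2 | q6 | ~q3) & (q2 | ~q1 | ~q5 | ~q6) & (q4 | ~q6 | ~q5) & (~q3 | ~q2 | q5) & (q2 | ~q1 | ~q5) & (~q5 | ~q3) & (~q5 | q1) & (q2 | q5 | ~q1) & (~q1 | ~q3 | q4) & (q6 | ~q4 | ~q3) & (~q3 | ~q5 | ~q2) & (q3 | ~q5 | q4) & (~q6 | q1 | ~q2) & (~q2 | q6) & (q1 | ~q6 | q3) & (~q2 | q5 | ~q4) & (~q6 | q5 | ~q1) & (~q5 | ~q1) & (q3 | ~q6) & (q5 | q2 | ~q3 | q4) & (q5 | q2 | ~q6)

q1=0,  q2=0,  q3=0,  q4=1,  q5=0,  q6=0

Case q1 = 0:
Unit clause (~q6) forces q6 = 0.
Unit clause (~q5) forces q5 = 0.
Unit clause (~q2) forces q2 = 0.
Unit clause (~q3) forces q3 = 0.
No clause remains; q4 is free.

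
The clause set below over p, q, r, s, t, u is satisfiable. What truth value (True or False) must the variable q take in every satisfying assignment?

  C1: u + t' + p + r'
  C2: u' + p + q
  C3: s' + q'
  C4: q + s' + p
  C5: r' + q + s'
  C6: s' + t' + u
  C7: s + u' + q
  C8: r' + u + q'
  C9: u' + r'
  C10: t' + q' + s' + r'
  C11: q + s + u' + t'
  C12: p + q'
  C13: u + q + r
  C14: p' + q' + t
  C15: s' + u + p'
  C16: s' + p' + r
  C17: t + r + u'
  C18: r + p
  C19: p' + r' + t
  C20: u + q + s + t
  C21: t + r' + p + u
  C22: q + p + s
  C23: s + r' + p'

Suppose q = 0.
Suppose u = 0.
(r) alone gives r = 1.
(s') alone gives s = 0.
(t) alone gives t = 1.
(p) alone gives p = 1.
That conflicts with the unit clause (p').
That branch fails; take u = 1 instead.
(p) alone gives p = 1.
(s) alone gives s = 1.
(r') alone gives r = 0.
That conflicts with the unit clause (r).
Neither u = 1 nor u = 0 works.
So every satisfying assignment has q = True.

True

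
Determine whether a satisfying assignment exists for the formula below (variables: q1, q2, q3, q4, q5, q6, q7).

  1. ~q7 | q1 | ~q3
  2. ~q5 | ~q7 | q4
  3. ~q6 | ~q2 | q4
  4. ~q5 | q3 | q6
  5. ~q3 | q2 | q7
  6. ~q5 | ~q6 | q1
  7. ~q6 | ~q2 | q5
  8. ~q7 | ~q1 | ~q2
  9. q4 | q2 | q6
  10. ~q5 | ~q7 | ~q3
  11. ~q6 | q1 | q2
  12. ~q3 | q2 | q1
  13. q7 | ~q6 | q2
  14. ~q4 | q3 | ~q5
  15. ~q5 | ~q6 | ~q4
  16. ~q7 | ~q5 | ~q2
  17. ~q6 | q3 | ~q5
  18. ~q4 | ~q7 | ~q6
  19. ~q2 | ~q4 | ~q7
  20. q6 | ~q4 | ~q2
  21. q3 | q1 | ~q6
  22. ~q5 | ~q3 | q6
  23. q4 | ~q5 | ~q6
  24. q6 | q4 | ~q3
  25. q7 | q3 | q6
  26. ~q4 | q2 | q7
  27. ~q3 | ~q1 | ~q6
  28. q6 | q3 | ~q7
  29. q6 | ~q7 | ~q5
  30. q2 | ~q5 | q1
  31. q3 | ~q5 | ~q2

Try q7 = 1.
Try q1 = 1.
The clause (~q2) is unit, so q2 = 0.
Try q5 = 0.
Try q4 = 0.
The clause (q6) is unit, so q6 = 1.
The clause (~q3) is unit, so q3 = 0.
This assignment satisfies each clause.
A satisfying assignment: q1=1,  q2=0,  q3=0,  q4=0,  q5=0,  q6=1,  q7=1.

Yes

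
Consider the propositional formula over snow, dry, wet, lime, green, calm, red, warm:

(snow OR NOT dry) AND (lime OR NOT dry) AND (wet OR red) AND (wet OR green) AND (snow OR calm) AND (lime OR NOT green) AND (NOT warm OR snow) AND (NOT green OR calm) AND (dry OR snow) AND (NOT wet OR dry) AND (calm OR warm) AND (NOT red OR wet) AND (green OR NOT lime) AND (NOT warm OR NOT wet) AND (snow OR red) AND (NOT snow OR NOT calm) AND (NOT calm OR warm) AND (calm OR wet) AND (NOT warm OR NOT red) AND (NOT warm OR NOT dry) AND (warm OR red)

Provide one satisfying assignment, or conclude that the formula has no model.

UNSATISFIABLE

Case snow = true:
(NOT calm) alone gives calm = false.
(NOT green) alone gives green = false.
(wet) alone gives wet = true.
(dry) alone gives dry = true.
(lime) alone gives lime = true.
But (NOT lime) is also a unit clause — contradiction.
That branch fails; take snow = false instead.
(NOT dry) alone gives dry = false.
But (dry) is also a unit clause — contradiction.
Neither snow = true nor snow = false works.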